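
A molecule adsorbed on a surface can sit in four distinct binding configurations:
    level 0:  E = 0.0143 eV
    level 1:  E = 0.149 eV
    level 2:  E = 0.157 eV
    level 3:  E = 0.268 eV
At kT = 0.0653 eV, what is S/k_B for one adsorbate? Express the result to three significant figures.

Eᵢ/kT = 0.21899, 2.2818, 2.4043, 4.1041.
Z = Σ e^(−Eᵢ/kT) = e^(−0.21899) + e^(−2.2818) + e^(−2.4043) + e^(−4.1041) = 0.80333 + 0.10210 + 0.090329 + 0.016505 = 1.0123.
⟨E⟩ = Σ EᵢPᵢ = 0.044755 eV.
S/k_B = ln Z + ⟨E⟩/kT = ln(1.0123) + 0.044755/0.0653 = 0.012225 + 0.68538 = 0.698.

0.698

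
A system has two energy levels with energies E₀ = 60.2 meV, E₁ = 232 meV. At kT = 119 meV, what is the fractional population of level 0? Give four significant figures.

0.8090

Eᵢ/kT = 0.505882, 1.94958.
Z = Σ e^(−Eᵢ/kT) = e^(−0.505882) + e^(−1.94958) = 0.602974 + 0.142334 = 0.745308.
P₀ = e^(−E₀/kT) / Z = 0.602974/0.745308 = 0.8090.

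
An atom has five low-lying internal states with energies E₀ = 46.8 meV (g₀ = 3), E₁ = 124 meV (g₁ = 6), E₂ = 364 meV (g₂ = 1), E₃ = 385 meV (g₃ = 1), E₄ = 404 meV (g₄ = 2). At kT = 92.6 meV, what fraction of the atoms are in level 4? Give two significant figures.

0.0074

Eᵢ/kT = 0.5054, 1.339, 3.931, 4.158, 4.363.
Z = Σ gᵢe^(−Eᵢ/kT) = 3·e^(−0.5054) + 6·e^(−1.339) + 1·e^(−3.931) + 1·e^(−4.158) + 2·e^(−4.363) = 1.810 + 1.573 + 0.01962 + 0.01564 + 0.02548 = 3.444.
P₄ = g₄ e^(−E₄/kT) / Z = 0.02548/3.444 = 0.0074.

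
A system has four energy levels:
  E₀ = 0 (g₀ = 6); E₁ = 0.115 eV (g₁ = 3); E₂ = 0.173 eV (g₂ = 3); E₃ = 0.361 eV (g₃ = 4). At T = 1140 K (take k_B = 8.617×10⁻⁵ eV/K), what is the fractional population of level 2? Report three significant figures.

0.0683

k_BT = 8.617×10⁻⁵ × 1140 K = 0.098234 eV.
Eᵢ/kT = 0, 1.1707, 1.7611, 3.6749.
Z = Σ gᵢe^(−Eᵢ/kT) = 6·e^(−0) + 3·e^(−1.1707) + 3·e^(−1.7611) + 4·e^(−3.6749) = 6.0000 + 0.93045 + 0.51557 + 0.10141 = 7.5474.
P₂ = g₂ e^(−E₂/kT) / Z = 0.51557/7.5474 = 0.0683.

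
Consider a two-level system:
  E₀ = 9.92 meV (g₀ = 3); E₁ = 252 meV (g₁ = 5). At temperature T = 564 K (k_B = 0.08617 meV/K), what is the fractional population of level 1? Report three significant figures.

0.0113

k_BT = 0.08617 × 564 K = 48.600 meV.
Eᵢ/kT = 0.20412, 5.1852.
Z = Σ gᵢe^(−Eᵢ/kT) = 3·e^(−0.20412) + 5·e^(−5.1852) = 2.4461 + 0.027994 = 2.4741.
P₁ = g₁ e^(−E₁/kT) / Z = 0.027994/2.4741 = 0.0113.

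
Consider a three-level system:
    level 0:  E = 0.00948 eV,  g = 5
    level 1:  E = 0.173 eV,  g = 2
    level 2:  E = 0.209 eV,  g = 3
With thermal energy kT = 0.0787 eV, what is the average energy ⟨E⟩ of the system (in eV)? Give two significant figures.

Eᵢ/kT = 0.1205, 2.198, 2.656.
Z = Σ gᵢe^(−Eᵢ/kT) = 5·e^(−0.1205) + 2·e^(−2.198) + 3·e^(−2.656) = 4.432 + 0.2220 + 0.2107 = 4.865.
⟨E⟩ = Σ Eᵢ gᵢe^(−Eᵢ/kT) / Z = (0.00948·4.432 + 0.173·0.2220 + 0.209·0.2107) / 4.865 = 0.026 eV.

0.026 eV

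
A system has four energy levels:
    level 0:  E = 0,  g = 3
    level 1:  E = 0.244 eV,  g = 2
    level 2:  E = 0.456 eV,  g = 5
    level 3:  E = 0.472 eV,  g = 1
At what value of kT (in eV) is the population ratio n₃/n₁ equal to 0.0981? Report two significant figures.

n₃/n₁ = (g₃/g₁) exp[−(E₃−E₁)/kT] = 0.0981.
⇒ (E₃−E₁)/kT = ln((1/2)/0.0981) = ln(5.097) = 1.629.
kT = 0.228 eV / 1.629 = 0.14 eV.

0.14 eV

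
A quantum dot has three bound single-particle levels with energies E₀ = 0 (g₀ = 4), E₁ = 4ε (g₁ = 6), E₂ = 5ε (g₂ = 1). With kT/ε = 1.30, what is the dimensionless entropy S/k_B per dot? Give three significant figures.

Eᵢ/kT = 0, 3.0769, 3.8462.
Z = Σ gᵢe^(−Eᵢ/kT) = 4·e^(−0) + 6·e^(−3.0769) + 1·e^(−3.8462) = 4.0000 + 0.27661 + 0.021361 = 4.2980.
⟨E⟩ = Σ EᵢPᵢ = 0.28228 ε.
S/k_B = ln Z + ⟨E⟩/kT = ln(4.2980) + 0.28228/1.30 = 1.4581 + 0.21714 = 1.68.

1.68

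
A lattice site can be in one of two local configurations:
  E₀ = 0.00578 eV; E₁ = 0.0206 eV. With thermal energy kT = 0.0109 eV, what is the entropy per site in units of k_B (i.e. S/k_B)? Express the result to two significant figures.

0.51

Eᵢ/kT = 0.5303, 1.890.
Z = Σ e^(−Eᵢ/kT) = e^(−0.5303) + e^(−1.890) = 0.5884 + 0.1511 = 0.7395.
⟨E⟩ = Σ EᵢPᵢ = 0.008808 eV.
S/k_B = ln Z + ⟨E⟩/kT = ln(0.7395) + 0.008808/0.0109 = -0.3018 + 0.8081 = 0.51.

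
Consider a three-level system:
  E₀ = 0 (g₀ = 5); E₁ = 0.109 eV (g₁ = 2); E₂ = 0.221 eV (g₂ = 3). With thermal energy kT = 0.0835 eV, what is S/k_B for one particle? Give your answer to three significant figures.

Eᵢ/kT = 0, 1.3054, 2.6467.
Z = Σ gᵢe^(−Eᵢ/kT) = 5·e^(−0) + 2·e^(−1.3054) + 3·e^(−2.6467) = 5.0000 + 0.54213 + 0.21265 = 5.7548.
⟨E⟩ = Σ EᵢPᵢ = 0.018435 eV.
S/k_B = ln Z + ⟨E⟩/kT = ln(5.7548) + 0.018435/0.0835 = 1.7500 + 0.22078 = 1.97.

1.97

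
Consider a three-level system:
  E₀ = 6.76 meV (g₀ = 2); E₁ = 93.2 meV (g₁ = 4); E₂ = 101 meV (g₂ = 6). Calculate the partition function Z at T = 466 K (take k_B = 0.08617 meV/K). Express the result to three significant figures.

Z = 2.57

k_BT = 0.08617 × 466 K = 40.155 meV.
Eᵢ/kT = 0.16835, 2.3210, 2.5153.
Z = Σ gᵢe^(−Eᵢ/kT) = 2·e^(−0.16835) + 4·e^(−2.3210) + 6·e^(−2.5153) = 1.6901 + 0.39270 + 0.48503 = 2.5678.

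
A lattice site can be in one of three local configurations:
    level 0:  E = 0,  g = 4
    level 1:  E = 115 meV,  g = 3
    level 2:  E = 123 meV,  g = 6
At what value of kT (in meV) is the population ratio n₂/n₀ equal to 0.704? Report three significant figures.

n₂/n₀ = (g₂/g₀) exp[−(E₂−E₀)/kT] = 0.704.
⇒ (E₂−E₀)/kT = ln((6/4)/0.704) = ln(2.1307) = 0.75645.
kT = 123 meV / 0.75645 = 163 meV.

163 meV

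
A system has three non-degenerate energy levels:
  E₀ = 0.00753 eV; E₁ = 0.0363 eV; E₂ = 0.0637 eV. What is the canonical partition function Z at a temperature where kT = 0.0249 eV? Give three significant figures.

Z = 1.05

Eᵢ/kT = 0.30241, 1.4578, 2.5582.
Z = Σ e^(−Eᵢ/kT) = e^(−0.30241) + e^(−1.4578) + e^(−2.5582) = 0.73903 + 0.23275 + 0.077444 = 1.0492.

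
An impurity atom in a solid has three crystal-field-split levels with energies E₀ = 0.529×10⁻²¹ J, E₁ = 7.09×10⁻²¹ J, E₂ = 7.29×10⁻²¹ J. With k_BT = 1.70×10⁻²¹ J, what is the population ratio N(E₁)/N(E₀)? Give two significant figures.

n₁/n₀ = exp[−(E₁−E₀)/kT] = exp(−(6.561 ×10⁻²¹ J)/(1.70 ×10⁻²¹ J)) = exp(-3.859) = 0.021.

0.021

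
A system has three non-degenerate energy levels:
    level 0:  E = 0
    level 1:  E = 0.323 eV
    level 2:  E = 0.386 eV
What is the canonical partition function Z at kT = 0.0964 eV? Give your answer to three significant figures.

Z = 1.05

Eᵢ/kT = 0, 3.3506, 4.0041.
Z = Σ e^(−Eᵢ/kT) = e^(−0) + e^(−3.3506) + e^(−4.0041) = 1.0000 + 0.035063 + 0.018241 = 1.0533.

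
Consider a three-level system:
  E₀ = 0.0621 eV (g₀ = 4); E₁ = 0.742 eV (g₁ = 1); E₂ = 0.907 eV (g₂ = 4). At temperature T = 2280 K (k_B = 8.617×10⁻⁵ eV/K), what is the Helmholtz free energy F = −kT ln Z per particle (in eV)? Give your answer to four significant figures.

k_BT = 8.617×10⁻⁵ × 2280 K = 0.196468 eV.
Eᵢ/kT = 0.316082, 3.77670, 4.61653.
Z = Σ gᵢe^(−Eᵢ/kT) = 4·e^(−0.316082) + 1·e^(−3.77670) + 4·e^(−4.61653) = 2.91600 + 0.0228981 + 0.0395482 = 2.97845.
F = −kT ln Z = −0.196468 × ln(2.97845) = −0.196468 × 1.09140 = -0.2144 eV.

-0.2144 eV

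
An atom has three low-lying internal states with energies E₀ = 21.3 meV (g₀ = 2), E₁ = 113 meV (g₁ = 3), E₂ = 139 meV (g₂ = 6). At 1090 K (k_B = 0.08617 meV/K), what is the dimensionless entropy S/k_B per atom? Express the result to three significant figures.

2.25

k_BT = 0.08617 × 1090 K = 93.925 meV.
Eᵢ/kT = 0.22678, 1.2031, 1.4799.
Z = Σ gᵢe^(−Eᵢ/kT) = 2·e^(−0.22678) + 3·e^(−1.2031) + 6·e^(−1.4799) = 1.5942 + 0.90079 + 1.3660 = 3.8610.
⟨E⟩ = Σ EᵢPᵢ = 84.336 meV.
S/k_B = ln Z + ⟨E⟩/kT = ln(3.8610) + 84.336/93.925 = 1.3509 + 0.89791 = 2.25.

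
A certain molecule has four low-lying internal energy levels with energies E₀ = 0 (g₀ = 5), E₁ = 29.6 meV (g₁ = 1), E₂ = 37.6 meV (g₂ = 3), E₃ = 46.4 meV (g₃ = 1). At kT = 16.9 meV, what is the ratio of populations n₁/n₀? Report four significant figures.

0.03470

n₁/n₀ = (g₁/g₀) exp[−(E₁−E₀)/kT] = (1/5) × exp(−(29.6 meV)/(16.9 meV)) = (1/5) × exp(-1.75148) = 0.03470.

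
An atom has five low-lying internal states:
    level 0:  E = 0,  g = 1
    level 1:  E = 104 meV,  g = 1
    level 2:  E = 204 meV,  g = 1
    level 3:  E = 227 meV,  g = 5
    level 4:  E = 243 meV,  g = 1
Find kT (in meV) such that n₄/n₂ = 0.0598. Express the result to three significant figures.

13.8 meV

n₄/n₂ = (g₄/g₂) exp[−(E₄−E₂)/kT] = 0.0598.
⇒ (E₄−E₂)/kT = ln((1/1)/0.0598) = ln(16.722) = 2.8167.
kT = 39 meV / 2.8167 = 13.8 meV.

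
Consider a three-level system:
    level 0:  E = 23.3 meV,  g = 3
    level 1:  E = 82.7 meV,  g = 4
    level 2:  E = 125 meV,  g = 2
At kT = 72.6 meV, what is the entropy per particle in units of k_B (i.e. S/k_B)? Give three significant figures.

2.07

Eᵢ/kT = 0.32094, 1.1391, 1.7218.
Z = Σ gᵢe^(−Eᵢ/kT) = 3·e^(−0.32094) + 4·e^(−1.1391) + 2·e^(−1.7218) = 2.1764 + 1.2804 + 0.35749 = 3.8143.
⟨E⟩ = Σ EᵢPᵢ = 52.771 meV.
S/k_B = ln Z + ⟨E⟩/kT = ln(3.8143) + 52.771/72.6 = 1.3388 + 0.72687 = 2.07.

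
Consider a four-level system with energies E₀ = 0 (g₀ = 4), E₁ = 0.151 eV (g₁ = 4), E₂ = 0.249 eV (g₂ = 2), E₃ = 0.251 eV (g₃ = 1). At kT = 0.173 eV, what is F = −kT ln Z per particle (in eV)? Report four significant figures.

Eᵢ/kT = 0, 0.872832, 1.43931, 1.45087.
Z = Σ gᵢe^(−Eᵢ/kT) = 4·e^(−0) + 4·e^(−0.872832) + 2·e^(−1.43931) + 1·e^(−1.45087) = 4.00000 + 1.67107 + 0.474183 + 0.234366 = 6.37962.
F = −kT ln Z = −0.173 × ln(6.37962) = −0.173 × 1.85311 = -0.3206 eV.

-0.3206 eV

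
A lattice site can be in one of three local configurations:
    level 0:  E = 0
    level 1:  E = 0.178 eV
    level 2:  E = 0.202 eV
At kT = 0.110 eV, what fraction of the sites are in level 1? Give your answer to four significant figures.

Eᵢ/kT = 0, 1.61818, 1.83636.
Z = Σ e^(−Eᵢ/kT) = e^(−0) + e^(−1.61818) + e^(−1.83636) = 1.00000 + 0.198259 + 0.159397 = 1.35766.
P₁ = e^(−E₁/kT) / Z = 0.198259/1.35766 = 0.1460.

0.1460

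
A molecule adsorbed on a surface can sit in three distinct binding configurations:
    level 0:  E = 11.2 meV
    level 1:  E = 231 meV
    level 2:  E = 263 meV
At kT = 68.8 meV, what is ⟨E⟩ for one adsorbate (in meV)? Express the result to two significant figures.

Eᵢ/kT = 0.1628, 3.358, 3.823.
Z = Σ e^(−Eᵢ/kT) = e^(−0.1628) + e^(−3.358) + e^(−3.823) = 0.8498 + 0.03480 + 0.02186 = 0.9065.
⟨E⟩ = Σ Eᵢ e^(−Eᵢ/kT) / Z = (11.2·0.8498 + 231·0.03480 + 263·0.02186) / 0.9065 = 26 meV.

26 meV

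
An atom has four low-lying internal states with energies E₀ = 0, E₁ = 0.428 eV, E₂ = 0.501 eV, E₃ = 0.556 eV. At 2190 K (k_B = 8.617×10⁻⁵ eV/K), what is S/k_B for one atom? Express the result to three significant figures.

k_BT = 8.617×10⁻⁵ × 2190 K = 0.18871 eV.
Eᵢ/kT = 0, 2.2680, 2.6549, 2.9463.
Z = Σ e^(−Eᵢ/kT) = e^(−0) + e^(−2.2680) + e^(−2.6549) + e^(−2.9463) = 1.0000 + 0.10352 + 0.070306 + 0.052534 = 1.2264.
⟨E⟩ = Σ EᵢPᵢ = 0.088665 eV.
S/k_B = ln Z + ⟨E⟩/kT = ln(1.2264) + 0.088665/0.18871 = 0.20408 + 0.46985 = 0.674.

0.674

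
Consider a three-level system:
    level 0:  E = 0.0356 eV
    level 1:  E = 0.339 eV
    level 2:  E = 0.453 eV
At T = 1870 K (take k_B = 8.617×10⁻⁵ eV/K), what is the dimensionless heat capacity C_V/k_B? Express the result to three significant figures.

k_BT = 8.617×10⁻⁵ × 1870 K = 0.16114 eV.
Eᵢ/kT = 0.22093, 2.1038, 2.8112.
Z = Σ e^(−Eᵢ/kT) = e^(−0.22093) + e^(−2.1038) + e^(−2.8112) = 0.80177 + 0.12199 + 0.060133 = 0.98389.
⟨E⟩ = 0.098728 eV, ⟨E²⟩ = 0.027823 eV².
C_V/k_B = (⟨E²⟩ − ⟨E⟩²)/(kT)² = (0.027823 − 0.0097472)/0.025966 = 0.696.

0.696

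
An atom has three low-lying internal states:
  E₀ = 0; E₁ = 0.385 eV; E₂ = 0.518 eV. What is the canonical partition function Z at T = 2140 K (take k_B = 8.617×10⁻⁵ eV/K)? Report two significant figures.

k_BT = 8.617×10⁻⁵ × 2140 K = 0.1844 eV.
Eᵢ/kT = 0, 2.088, 2.809.
Z = Σ e^(−Eᵢ/kT) = e^(−0) + e^(−2.088) + e^(−2.809) = 1.000 + 0.1239 + 0.06027 = 1.184.

Z = 1.2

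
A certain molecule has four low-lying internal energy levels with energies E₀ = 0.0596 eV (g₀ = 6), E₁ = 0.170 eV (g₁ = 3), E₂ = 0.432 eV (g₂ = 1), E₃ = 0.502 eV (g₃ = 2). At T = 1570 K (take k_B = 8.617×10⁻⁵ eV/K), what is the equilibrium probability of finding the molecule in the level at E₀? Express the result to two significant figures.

0.80

k_BT = 8.617×10⁻⁵ × 1570 K = 0.1353 eV.
Eᵢ/kT = 0.4405, 1.256, 3.193, 3.710.
Z = Σ gᵢe^(−Eᵢ/kT) = 6·e^(−0.4405) + 3·e^(−1.256) + 1·e^(−3.193) + 2·e^(−3.710) = 3.862 + 0.8544 + 0.04105 + 0.04896 = 4.806.
P₀ = g₀ e^(−E₀/kT) / Z = 3.862/4.806 = 0.80.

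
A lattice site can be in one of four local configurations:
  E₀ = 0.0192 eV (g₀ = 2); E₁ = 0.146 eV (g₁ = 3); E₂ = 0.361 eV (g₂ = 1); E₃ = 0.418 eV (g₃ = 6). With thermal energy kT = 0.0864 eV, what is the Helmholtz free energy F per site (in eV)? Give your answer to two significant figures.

Eᵢ/kT = 0.2222, 1.690, 4.178, 4.838.
Z = Σ gᵢe^(−Eᵢ/kT) = 2·e^(−0.2222) + 3·e^(−1.690) + 1·e^(−4.178) + 6·e^(−4.838) = 1.602 + 0.5536 + 0.01533 + 0.04754 = 2.218.
F = −kT ln Z = −0.0864 × ln(2.218) = −0.0864 × 0.7966 = -0.069 eV.

-0.069 eV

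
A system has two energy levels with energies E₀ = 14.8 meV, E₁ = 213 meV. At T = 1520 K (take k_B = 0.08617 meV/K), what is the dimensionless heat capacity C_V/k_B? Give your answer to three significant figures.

0.339

k_BT = 0.08617 × 1520 K = 130.98 meV.
Eᵢ/kT = 0.11299, 1.6262.
Z = Σ e^(−Eᵢ/kT) = e^(−0.11299) + e^(−1.6262) = 0.89316 + 0.19668 = 1.0898.
⟨E⟩ = 50.570 meV, ⟨E²⟩ = 8367.4 meV².
C_V/k_B = (⟨E²⟩ − ⟨E⟩²)/(kT)² = (8367.4 − 2557.3)/17156 = 0.339.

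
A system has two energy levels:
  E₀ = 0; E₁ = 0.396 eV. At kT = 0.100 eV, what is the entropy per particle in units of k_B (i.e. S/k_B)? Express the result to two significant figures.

Eᵢ/kT = 0, 3.960.
Z = Σ e^(−Eᵢ/kT) = e^(−0) + e^(−3.960) = 1.000 + 0.01906 = 1.019.
⟨E⟩ = Σ EᵢPᵢ = 0.007407 eV.
S/k_B = ln Z + ⟨E⟩/kT = ln(1.019) + 0.007407/0.100 = 0.01882 + 0.07407 = 0.093.

0.093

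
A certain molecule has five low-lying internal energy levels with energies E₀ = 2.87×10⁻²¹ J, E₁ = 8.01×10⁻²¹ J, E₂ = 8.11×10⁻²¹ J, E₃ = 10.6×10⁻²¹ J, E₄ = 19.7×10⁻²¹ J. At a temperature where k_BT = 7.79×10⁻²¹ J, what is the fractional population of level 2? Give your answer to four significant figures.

0.2031

Eᵢ/kT = 0.368421, 1.02824, 1.04108, 1.36072, 2.52888.
Z = Σ e^(−Eᵢ/kT) = e^(−0.368421) + e^(−1.02824) + e^(−1.04108) + e^(−1.36072) + e^(−2.52888) = 0.691826 + 0.357636 + 0.353073 + 0.256476 + 0.0797483 = 1.73876.
P₂ = e^(−E₂/kT) / Z = 0.353073/1.73876 = 0.2031.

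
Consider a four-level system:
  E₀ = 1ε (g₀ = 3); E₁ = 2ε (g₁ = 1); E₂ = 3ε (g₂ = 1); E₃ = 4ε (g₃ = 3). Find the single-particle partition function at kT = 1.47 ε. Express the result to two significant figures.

Z = 2.1

Eᵢ/kT = 0.6803, 1.361, 2.041, 2.721.
Z = Σ gᵢe^(−Eᵢ/kT) = 3·e^(−0.6803) + 1·e^(−1.361) + 1·e^(−2.041) + 3·e^(−2.721) = 1.519 + 0.2564 + 0.1299 + 0.1974 = 2.103.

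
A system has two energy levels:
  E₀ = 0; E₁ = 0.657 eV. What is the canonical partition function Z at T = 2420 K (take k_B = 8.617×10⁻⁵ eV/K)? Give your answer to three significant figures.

Z = 1.04

k_BT = 8.617×10⁻⁵ × 2420 K = 0.20853 eV.
Eᵢ/kT = 0, 3.1506.
Z = Σ e^(−Eᵢ/kT) = e^(−0) + e^(−3.1506) = 1.0000 + 0.042826 = 1.0428.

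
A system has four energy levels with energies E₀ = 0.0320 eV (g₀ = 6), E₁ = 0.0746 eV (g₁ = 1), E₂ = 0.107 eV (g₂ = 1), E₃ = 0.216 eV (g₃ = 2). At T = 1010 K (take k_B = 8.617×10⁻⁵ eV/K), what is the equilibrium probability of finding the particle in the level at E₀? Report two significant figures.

k_BT = 8.617×10⁻⁵ × 1010 K = 0.08703 eV.
Eᵢ/kT = 0.3677, 0.8572, 1.229, 2.482.
Z = Σ gᵢe^(−Eᵢ/kT) = 6·e^(−0.3677) + 1·e^(−0.8572) + 1·e^(−1.229) + 2·e^(−2.482) = 4.154 + 0.4243 + 0.2926 + 0.1672 = 5.038.
P₀ = g₀ e^(−E₀/kT) / Z = 4.154/5.038 = 0.82.

0.82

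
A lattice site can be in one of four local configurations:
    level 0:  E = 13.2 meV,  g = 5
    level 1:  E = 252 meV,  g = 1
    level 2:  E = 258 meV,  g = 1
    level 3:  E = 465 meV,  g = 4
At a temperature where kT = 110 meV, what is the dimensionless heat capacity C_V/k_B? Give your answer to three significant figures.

Eᵢ/kT = 0.12000, 2.2909, 2.3455, 4.2273.
Z = Σ gᵢe^(−Eᵢ/kT) = 5·e^(−0.12000) + 1·e^(−2.2909) + 1·e^(−2.3455) + 4·e^(−4.2273) = 4.4346 + 0.10118 + 0.095799 + 0.058367 = 4.6899.
⟨E⟩ = 28.975 meV, ⟨E²⟩ = 5585.4 meV².
C_V/k_B = (⟨E²⟩ − ⟨E⟩²)/(kT)² = (5585.4 − 839.55)/12100 = 0.392.

0.392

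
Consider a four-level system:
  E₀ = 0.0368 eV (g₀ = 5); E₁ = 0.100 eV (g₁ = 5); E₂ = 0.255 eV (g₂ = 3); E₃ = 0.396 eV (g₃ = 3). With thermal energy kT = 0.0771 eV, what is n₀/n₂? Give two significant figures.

n₀/n₂ = (g₀/g₂) exp[−(E₀−E₂)/kT] = (5/3) × exp(−(-0.2182 eV)/(0.0771 eV)) = (5/3) × exp(2.830) = 28.

28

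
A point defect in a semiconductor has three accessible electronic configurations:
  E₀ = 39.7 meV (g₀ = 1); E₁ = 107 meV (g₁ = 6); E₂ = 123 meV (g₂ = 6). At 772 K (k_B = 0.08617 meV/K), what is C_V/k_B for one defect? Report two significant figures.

0.21

k_BT = 0.08617 × 772 K = 66.52 meV.
Eᵢ/kT = 0.5968, 1.609, 1.849.
Z = Σ gᵢe^(−Eᵢ/kT) = 1·e^(−0.5968) + 6·e^(−1.609) + 6·e^(−1.849) = 0.5506 + 1.201 + 0.9444 = 2.696.
⟨E⟩ = 98.86 meV, ⟨E²⟩ = 10720 meV².
C_V/k_B = (⟨E²⟩ − ⟨E⟩²)/(kT)² = (10720 − 9773)/4425 = 0.21.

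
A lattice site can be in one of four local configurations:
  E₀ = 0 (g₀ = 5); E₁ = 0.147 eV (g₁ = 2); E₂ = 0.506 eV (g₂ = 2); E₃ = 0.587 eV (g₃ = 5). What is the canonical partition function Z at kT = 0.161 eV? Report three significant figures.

Eᵢ/kT = 0, 0.91304, 3.1429, 3.6460.
Z = Σ gᵢe^(−Eᵢ/kT) = 5·e^(−0) + 2·e^(−0.91304) + 2·e^(−3.1429) + 5·e^(−3.6460) = 5.0000 + 0.80260 + 0.086315 + 0.13048 = 6.0194.

Z = 6.02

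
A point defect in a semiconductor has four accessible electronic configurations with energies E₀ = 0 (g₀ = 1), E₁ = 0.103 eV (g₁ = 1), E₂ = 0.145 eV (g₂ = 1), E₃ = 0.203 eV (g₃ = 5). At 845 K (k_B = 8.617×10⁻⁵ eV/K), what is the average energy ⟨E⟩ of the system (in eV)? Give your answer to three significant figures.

0.0636 eV

k_BT = 8.617×10⁻⁵ × 845 K = 0.072814 eV.
Eᵢ/kT = 0, 1.4146, 1.9914, 2.7879.
Z = Σ gᵢe^(−Eᵢ/kT) = 1·e^(−0) + 1·e^(−1.4146) + 1·e^(−1.9914) + 5·e^(−2.7879) = 1.0000 + 0.24302 + 0.13650 + 0.30775 = 1.6873.
⟨E⟩ = Σ Eᵢ gᵢe^(−Eᵢ/kT) / Z = (0·1.0000 + 0.103·0.24302 + 0.145·0.13650 + 0.203·0.30775) / 1.6873 = 0.0636 eV.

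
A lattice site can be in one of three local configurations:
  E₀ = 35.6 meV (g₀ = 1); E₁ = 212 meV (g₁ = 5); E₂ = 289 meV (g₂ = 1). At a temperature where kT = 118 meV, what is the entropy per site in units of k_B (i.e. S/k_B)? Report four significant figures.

1.667

Eᵢ/kT = 0.301695, 1.79661, 2.44915.
Z = Σ gᵢe^(−Eᵢ/kT) = 1·e^(−0.301695) + 5·e^(−1.79661) + 1·e^(−2.44915) = 0.739564 + 0.829301 + 0.0863670 = 1.65523.
⟨E⟩ = Σ EᵢPᵢ = 137.202 meV.
S/k_B = ln Z + ⟨E⟩/kT = ln(1.65523) + 137.202/118 = 0.503940 + 1.16273 = 1.667.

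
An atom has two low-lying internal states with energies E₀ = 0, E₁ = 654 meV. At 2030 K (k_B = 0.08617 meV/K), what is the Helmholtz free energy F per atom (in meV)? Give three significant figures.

k_BT = 0.08617 × 2030 K = 174.93 meV.
Eᵢ/kT = 0, 3.7386.
Z = Σ e^(−Eᵢ/kT) = e^(−0) + e^(−3.7386) = 1.0000 + 0.023787 = 1.0238.
F = −kT ln Z = −174.93 × ln(1.0238) = −174.93 × 0.023521 = -4.11 meV.

-4.11 meV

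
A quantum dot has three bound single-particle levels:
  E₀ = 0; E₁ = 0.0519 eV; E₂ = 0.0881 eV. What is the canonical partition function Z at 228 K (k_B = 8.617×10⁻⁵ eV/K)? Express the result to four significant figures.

k_BT = 8.617×10⁻⁵ × 228 K = 0.0196468 eV.
Eᵢ/kT = 0, 2.64165, 4.48419.
Z = Σ e^(−Eᵢ/kT) = e^(−0) + e^(−2.64165) + e^(−4.48419) = 1.00000 + 0.0712436 + 0.0112860 = 1.08253.

Z = 1.083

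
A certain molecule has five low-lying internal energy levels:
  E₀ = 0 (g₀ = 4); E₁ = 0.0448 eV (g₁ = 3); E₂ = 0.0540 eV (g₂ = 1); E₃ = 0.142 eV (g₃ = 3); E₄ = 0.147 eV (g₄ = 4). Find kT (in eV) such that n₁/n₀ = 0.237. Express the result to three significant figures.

0.0389 eV

n₁/n₀ = (g₁/g₀) exp[−(E₁−E₀)/kT] = 0.237.
⇒ (E₁−E₀)/kT = ln((3/4)/0.237) = ln(3.1646) = 1.1520.
kT = 0.0448 eV / 1.1520 = 0.0389 eV.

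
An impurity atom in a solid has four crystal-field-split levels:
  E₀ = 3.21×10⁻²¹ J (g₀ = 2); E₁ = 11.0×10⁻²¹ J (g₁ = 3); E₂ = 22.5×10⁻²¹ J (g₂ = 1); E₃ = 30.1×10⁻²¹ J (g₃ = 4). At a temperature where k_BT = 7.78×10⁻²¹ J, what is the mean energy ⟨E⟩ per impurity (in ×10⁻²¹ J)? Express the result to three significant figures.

Eᵢ/kT = 0.41260, 1.4139, 2.8920, 3.8689.
Z = Σ gᵢe^(−Eᵢ/kT) = 2·e^(−0.41260) + 3·e^(−1.4139) + 1·e^(−2.8920) + 4·e^(−3.8689) = 1.3239 + 0.72958 + 0.055465 + 0.083525 = 2.1925.
⟨E⟩ = Σ Eᵢ gᵢe^(−Eᵢ/kT) / Z = (3.21·1.3239 + 11.0·0.72958 + 22.5·0.055465 + 30.1·0.083525) / 2.1925 = 7.31 ×10⁻²¹ J.

7.31 ×10⁻²¹ J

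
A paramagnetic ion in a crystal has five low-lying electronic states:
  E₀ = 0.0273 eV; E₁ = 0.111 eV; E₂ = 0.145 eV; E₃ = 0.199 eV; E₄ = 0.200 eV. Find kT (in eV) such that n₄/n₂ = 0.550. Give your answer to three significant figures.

0.0920 eV

n₄/n₂ = exp[−(E₄−E₂)/kT] = 0.550.
⇒ (E₄−E₂)/kT = ln(1/0.550) = ln(1.8182) = 0.59785.
kT = 0.055 eV / 0.59785 = 0.0920 eV.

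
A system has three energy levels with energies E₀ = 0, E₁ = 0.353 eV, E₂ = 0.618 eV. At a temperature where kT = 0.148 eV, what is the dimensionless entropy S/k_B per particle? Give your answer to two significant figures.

0.36

Eᵢ/kT = 0, 2.385, 4.176.
Z = Σ e^(−Eᵢ/kT) = e^(−0) + e^(−2.385) + e^(−4.176) = 1.000 + 0.09209 + 0.01536 = 1.107.
⟨E⟩ = Σ EᵢPᵢ = 0.03794 eV.
S/k_B = ln Z + ⟨E⟩/kT = ln(1.107) + 0.03794/0.148 = 0.1017 + 0.2564 = 0.36.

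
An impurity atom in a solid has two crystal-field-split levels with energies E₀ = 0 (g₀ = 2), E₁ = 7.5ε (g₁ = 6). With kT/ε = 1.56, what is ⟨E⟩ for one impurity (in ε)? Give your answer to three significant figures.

0.179 ε

Eᵢ/kT = 0, 4.8077.
Z = Σ gᵢe^(−Eᵢ/kT) = 2·e^(−0) + 6·e^(−4.8077) = 2.0000 + 0.049000 = 2.0490.
⟨E⟩ = Σ Eᵢ gᵢe^(−Eᵢ/kT) / Z = (0·2.0000 + 7.5·0.049000) / 2.0490 = 0.179 ε.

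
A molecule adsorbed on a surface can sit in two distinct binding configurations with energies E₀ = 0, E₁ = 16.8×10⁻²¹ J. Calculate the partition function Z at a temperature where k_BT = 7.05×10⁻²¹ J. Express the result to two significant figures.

Z = 1.1

Eᵢ/kT = 0, 2.383.
Z = Σ e^(−Eᵢ/kT) = e^(−0) + e^(−2.383) = 1.000 + 0.09227 = 1.092.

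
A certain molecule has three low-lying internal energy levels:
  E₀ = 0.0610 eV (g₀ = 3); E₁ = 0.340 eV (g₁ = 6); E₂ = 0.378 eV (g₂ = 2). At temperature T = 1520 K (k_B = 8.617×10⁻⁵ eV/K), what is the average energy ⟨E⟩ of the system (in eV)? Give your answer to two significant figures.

0.13 eV

k_BT = 8.617×10⁻⁵ × 1520 K = 0.1310 eV.
Eᵢ/kT = 0.4656, 2.595, 2.885.
Z = Σ gᵢe^(−Eᵢ/kT) = 3·e^(−0.4656) + 6·e^(−2.595) + 2·e^(−2.885) = 1.883 + 0.4479 + 0.1117 = 2.443.
⟨E⟩ = Σ Eᵢ gᵢe^(−Eᵢ/kT) / Z = (0.0610·1.883 + 0.340·0.4479 + 0.378·0.1117) / 2.443 = 0.13 eV.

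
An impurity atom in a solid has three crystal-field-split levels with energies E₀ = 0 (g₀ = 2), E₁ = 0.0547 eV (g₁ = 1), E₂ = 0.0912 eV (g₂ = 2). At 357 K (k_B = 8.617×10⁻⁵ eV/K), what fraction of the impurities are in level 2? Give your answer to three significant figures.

k_BT = 8.617×10⁻⁵ × 357 K = 0.030763 eV.
Eᵢ/kT = 0, 1.7781, 2.9646.
Z = Σ gᵢe^(−Eᵢ/kT) = 2·e^(−0) + 1·e^(−1.7781) + 2·e^(−2.9646) = 2.0000 + 0.16896 + 0.10316 = 2.2721.
P₂ = g₂ e^(−E₂/kT) / Z = 0.10316/2.2721 = 0.0454.

0.0454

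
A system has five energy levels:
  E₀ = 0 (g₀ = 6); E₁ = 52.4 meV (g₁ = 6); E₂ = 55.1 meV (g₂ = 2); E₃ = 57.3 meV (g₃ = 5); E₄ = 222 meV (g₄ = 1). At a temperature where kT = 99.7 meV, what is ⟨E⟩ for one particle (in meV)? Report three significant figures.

Eᵢ/kT = 0, 0.52558, 0.55266, 0.57472, 2.2267.
Z = Σ gᵢe^(−Eᵢ/kT) = 6·e^(−0) + 6·e^(−0.52558) + 2·e^(−0.55266) + 5·e^(−0.57472) + 1·e^(−2.2267) = 6.0000 + 3.5473 + 1.1508 + 2.8143 + 0.10788 = 13.620.
⟨E⟩ = Σ Eᵢ gᵢe^(−Eᵢ/kT) / Z = (0·6.0000 + 52.4·3.5473 + 55.1·1.1508 + 57.3·2.8143 + 222·0.10788) / 13.620 = 31.9 meV.

31.9 meV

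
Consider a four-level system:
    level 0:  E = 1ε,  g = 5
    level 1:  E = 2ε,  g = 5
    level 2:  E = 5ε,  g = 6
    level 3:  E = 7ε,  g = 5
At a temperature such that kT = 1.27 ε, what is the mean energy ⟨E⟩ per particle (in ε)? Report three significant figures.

1.47 ε

Eᵢ/kT = 0.78740, 1.5748, 3.9370, 5.5118.
Z = Σ gᵢe^(−Eᵢ/kT) = 5·e^(−0.78740) + 5·e^(−1.5748) + 6·e^(−3.9370) + 5·e^(−5.5118) = 2.2751 + 1.0352 + 0.11704 + 0.020194 = 3.4475.
⟨E⟩ = Σ Eᵢ gᵢe^(−Eᵢ/kT) / Z = (1·2.2751 + 2·1.0352 + 5·0.11704 + 7·0.020194) / 3.4475 = 1.47 ε.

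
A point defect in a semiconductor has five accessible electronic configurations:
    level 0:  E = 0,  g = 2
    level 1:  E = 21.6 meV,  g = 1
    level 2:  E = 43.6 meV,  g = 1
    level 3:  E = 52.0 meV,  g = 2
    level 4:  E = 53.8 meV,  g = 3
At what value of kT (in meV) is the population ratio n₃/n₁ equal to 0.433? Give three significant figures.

n₃/n₁ = (g₃/g₁) exp[−(E₃−E₁)/kT] = 0.433.
⇒ (E₃−E₁)/kT = ln((2/1)/0.433) = ln(4.6189) = 1.5302.
kT = 30.4 meV / 1.5302 = 19.9 meV.

19.9 meV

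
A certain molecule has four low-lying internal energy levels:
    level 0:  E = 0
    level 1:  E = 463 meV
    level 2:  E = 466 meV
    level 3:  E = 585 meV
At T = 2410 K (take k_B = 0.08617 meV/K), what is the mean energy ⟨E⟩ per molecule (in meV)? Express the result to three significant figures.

k_BT = 0.08617 × 2410 K = 207.67 meV.
Eᵢ/kT = 0, 2.2295, 2.2439, 2.8170.
Z = Σ e^(−Eᵢ/kT) = e^(−0) + e^(−2.2295) + e^(−2.2439) + e^(−2.8170) = 1.0000 + 0.10758 + 0.10604 + 0.059785 = 1.2734.
⟨E⟩ = Σ Eᵢ e^(−Eᵢ/kT) / Z = (0·1.0000 + 463·0.10758 + 466·0.10604 + 585·0.059785) / 1.2734 = 105 meV.

105 meV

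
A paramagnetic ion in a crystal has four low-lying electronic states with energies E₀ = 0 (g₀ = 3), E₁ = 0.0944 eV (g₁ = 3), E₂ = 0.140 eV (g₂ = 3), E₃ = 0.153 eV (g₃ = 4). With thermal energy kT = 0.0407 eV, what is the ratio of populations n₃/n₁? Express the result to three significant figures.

n₃/n₁ = (g₃/g₁) exp[−(E₃−E₁)/kT] = (4/3) × exp(−(0.0586 eV)/(0.0407 eV)) = (4/3) × exp(-1.4398) = 0.316.

0.316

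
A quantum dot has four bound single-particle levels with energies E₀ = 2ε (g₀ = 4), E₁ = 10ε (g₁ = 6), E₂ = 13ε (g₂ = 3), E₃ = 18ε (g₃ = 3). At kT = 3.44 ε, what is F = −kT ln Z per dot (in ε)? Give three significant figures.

Eᵢ/kT = 0.58140, 2.9070, 3.7791, 5.2326.
Z = Σ gᵢe^(−Eᵢ/kT) = 4·e^(−0.58140) + 6·e^(−2.9070) + 3·e^(−3.7791) + 3·e^(−5.2326) = 2.2365 + 0.32784 + 0.068530 + 0.016019 = 2.6489.
F = −kT ln Z = −3.44 × ln(2.6489) = −3.44 × 0.97414 = -3.35 ε.

-3.35 ε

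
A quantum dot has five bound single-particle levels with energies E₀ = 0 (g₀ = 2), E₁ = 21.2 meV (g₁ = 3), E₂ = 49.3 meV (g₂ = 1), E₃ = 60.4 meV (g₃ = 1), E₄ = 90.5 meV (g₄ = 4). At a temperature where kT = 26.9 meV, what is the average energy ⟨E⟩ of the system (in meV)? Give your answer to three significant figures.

Eᵢ/kT = 0, 0.78810, 1.8327, 2.2454, 3.3643.
Z = Σ gᵢe^(−Eᵢ/kT) = 2·e^(−0) + 3·e^(−0.78810) + 1·e^(−1.8327) + 1·e^(−2.2454) + 4·e^(−3.3643) = 2.0000 + 1.3641 + 0.15998 + 0.10589 + 0.13834 = 3.7683.
⟨E⟩ = Σ Eᵢ gᵢe^(−Eᵢ/kT) / Z = (0·2.0000 + 21.2·1.3641 + 49.3·0.15998 + 60.4·0.10589 + 90.5·0.13834) / 3.7683 = 14.8 meV.

14.8 meV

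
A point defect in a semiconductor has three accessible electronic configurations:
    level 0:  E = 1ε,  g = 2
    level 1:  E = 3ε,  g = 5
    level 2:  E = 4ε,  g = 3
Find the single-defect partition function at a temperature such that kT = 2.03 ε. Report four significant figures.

Z = 2.781

Eᵢ/kT = 0.492611, 1.47783, 1.97044.
Z = Σ gᵢe^(−Eᵢ/kT) = 2·e^(−0.492611) + 5·e^(−1.47783) + 3·e^(−1.97044) = 1.22206 + 1.14066 + 0.418187 = 2.78091.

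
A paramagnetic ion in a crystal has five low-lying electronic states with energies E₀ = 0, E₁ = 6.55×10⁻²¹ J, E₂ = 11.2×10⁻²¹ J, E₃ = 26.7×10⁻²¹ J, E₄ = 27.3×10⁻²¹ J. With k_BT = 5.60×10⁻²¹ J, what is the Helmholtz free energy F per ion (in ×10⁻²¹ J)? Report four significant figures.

Eᵢ/kT = 0, 1.16964, 2.00000, 4.76786, 4.87500.
Z = Σ e^(−Eᵢ/kT) = e^(−0) + e^(−1.16964) + e^(−2.00000) + e^(−4.76786) + e^(−4.87500) = 1.00000 + 0.310479 + 0.135335 + 0.00849855 + 0.00763509 = 1.46195.
F = −kT ln Z = −5.60 × ln(1.46195) = −5.60 × 0.379771 = -2.127 ×10⁻²¹ J.

-2.127 ×10⁻²¹ J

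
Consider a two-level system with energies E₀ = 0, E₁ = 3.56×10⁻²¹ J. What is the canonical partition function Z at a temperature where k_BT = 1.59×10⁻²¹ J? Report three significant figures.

Eᵢ/kT = 0, 2.2390.
Z = Σ e^(−Eᵢ/kT) = e^(−0) + e^(−2.2390) = 1.0000 + 0.10657 = 1.1066.

Z = 1.11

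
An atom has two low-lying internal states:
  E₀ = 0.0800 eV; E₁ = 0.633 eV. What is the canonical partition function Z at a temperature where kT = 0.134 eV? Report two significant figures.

Eᵢ/kT = 0.5970, 4.724.
Z = Σ e^(−Eᵢ/kT) = e^(−0.5970) + e^(−4.724) = 0.5505 + 0.008880 = 0.5594.

Z = 0.56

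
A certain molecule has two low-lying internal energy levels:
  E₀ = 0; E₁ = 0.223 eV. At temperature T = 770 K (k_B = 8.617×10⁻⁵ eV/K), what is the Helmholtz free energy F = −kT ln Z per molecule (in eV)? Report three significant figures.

k_BT = 8.617×10⁻⁵ × 770 K = 0.066351 eV.
Eᵢ/kT = 0, 3.3609.
Z = Σ e^(−Eᵢ/kT) = e^(−0) + e^(−3.3609) = 1.0000 + 0.034704 = 1.0347.
F = −kT ln Z = −0.066351 × ln(1.0347) = −0.066351 × 0.034112 = -0.00226 eV.

-0.00226 eV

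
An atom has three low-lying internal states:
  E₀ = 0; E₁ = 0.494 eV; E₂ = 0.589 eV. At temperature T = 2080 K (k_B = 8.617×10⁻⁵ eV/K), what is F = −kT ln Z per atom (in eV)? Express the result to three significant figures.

k_BT = 8.617×10⁻⁵ × 2080 K = 0.17923 eV.
Eᵢ/kT = 0, 2.7562, 3.2863.
Z = Σ e^(−Eᵢ/kT) = e^(−0) + e^(−2.7562) + e^(−3.2863) = 1.0000 + 0.063533 + 0.037392 = 1.1009.
F = −kT ln Z = −0.17923 × ln(1.1009) = −0.17923 × 0.096128 = -0.0172 eV.

-0.0172 eV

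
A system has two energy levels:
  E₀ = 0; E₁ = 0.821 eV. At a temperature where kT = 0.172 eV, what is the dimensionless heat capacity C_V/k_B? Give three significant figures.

0.189

Eᵢ/kT = 0, 4.7733.
Z = Σ e^(−Eᵢ/kT) = e^(−0) + e^(−4.7733) = 1.0000 + 0.0084524 = 1.0085.
⟨E⟩ = 0.0068809 eV, ⟨E²⟩ = 0.0056492 eV².
C_V/k_B = (⟨E²⟩ − ⟨E⟩²)/(kT)² = (0.0056492 − 0.000047347)/0.029584 = 0.189.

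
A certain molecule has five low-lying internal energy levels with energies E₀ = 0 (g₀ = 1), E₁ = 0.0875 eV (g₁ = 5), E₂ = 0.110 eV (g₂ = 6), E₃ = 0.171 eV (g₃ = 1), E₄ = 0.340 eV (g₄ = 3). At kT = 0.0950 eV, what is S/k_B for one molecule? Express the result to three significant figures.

2.53

Eᵢ/kT = 0, 0.92105, 1.1579, 1.8000, 3.5789.
Z = Σ gᵢe^(−Eᵢ/kT) = 1·e^(−0) + 5·e^(−0.92105) + 6·e^(−1.1579) + 1·e^(−1.8000) + 3·e^(−3.5789) = 1.0000 + 1.9905 + 1.8849 + 0.16530 + 0.083719 = 5.1244.
⟨E⟩ = Σ EᵢPᵢ = 0.085520 eV.
S/k_B = ln Z + ⟨E⟩/kT = ln(5.1244) + 0.085520/0.0950 = 1.6340 + 0.90021 = 2.53.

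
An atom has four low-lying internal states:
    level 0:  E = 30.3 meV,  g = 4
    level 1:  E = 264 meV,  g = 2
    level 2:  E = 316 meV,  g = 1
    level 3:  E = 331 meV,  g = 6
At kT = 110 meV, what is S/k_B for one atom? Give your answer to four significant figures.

Eᵢ/kT = 0.275455, 2.40000, 2.87273, 3.00909.
Z = Σ gᵢe^(−Eᵢ/kT) = 4·e^(−0.275455) + 2·e^(−2.40000) + 1·e^(−2.87273) + 6·e^(−3.00909) = 3.03691 + 0.181436 + 0.0565443 + 0.296019 = 3.57091.
⟨E⟩ = Σ EᵢPᵢ = 71.6254 meV.
S/k_B = ln Z + ⟨E⟩/kT = ln(3.57091) + 71.6254/110 = 1.27282 + 0.651140 = 1.924.

1.924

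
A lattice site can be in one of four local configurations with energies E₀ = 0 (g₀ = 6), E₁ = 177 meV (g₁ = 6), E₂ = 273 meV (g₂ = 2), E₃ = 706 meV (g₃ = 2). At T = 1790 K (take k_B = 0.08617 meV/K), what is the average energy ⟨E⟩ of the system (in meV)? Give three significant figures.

53.8 meV

k_BT = 0.08617 × 1790 K = 154.24 meV.
Eᵢ/kT = 0, 1.1476, 1.7700, 4.5773.
Z = Σ gᵢe^(−Eᵢ/kT) = 6·e^(−0) + 6·e^(−1.1476) + 2·e^(−1.7700) + 2·e^(−4.5773) = 6.0000 + 1.9044 + 0.34067 + 0.020565 = 8.2656.
⟨E⟩ = Σ Eᵢ gᵢe^(−Eᵢ/kT) / Z = (0·6.0000 + 177·1.9044 + 273·0.34067 + 706·0.020565) / 8.2656 = 53.8 meV.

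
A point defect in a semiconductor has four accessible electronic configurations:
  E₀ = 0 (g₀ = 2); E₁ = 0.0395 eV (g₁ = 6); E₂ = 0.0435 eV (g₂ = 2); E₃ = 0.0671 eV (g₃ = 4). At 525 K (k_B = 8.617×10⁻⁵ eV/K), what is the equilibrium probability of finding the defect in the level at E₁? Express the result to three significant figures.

k_BT = 8.617×10⁻⁵ × 525 K = 0.045239 eV.
Eᵢ/kT = 0, 0.87314, 0.96156, 1.4832.
Z = Σ gᵢe^(−Eᵢ/kT) = 2·e^(−0) + 6·e^(−0.87314) + 2·e^(−0.96156) + 4·e^(−1.4832) = 2.0000 + 2.5058 + 0.76459 + 0.90764 = 6.1780.
P₁ = g₁ e^(−E₁/kT) / Z = 2.5058/6.1780 = 0.406.

0.406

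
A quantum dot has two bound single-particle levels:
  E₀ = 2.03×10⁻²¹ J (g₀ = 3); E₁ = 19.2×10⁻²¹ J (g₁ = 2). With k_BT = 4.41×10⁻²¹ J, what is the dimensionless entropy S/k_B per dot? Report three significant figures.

1.16

Eᵢ/kT = 0.46032, 4.3537.
Z = Σ gᵢe^(−Eᵢ/kT) = 3·e^(−0.46032) + 2·e^(−4.3537) = 1.8932 + 0.025718 = 1.9189.
⟨E⟩ = Σ EᵢPᵢ = 2.2601 ×10⁻²¹ J.
S/k_B = ln Z + ⟨E⟩/kT = ln(1.9189) + 2.2601/4.41 = 0.65175 + 0.51249 = 1.16.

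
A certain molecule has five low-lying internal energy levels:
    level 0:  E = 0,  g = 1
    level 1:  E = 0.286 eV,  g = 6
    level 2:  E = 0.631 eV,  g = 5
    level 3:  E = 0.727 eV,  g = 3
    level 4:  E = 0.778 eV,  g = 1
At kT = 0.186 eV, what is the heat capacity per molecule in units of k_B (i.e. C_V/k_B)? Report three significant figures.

1.17

Eᵢ/kT = 0, 1.5376, 3.3925, 3.9086, 4.1828.
Z = Σ gᵢe^(−Eᵢ/kT) = 1·e^(−0) + 6·e^(−1.5376) + 5·e^(−3.3925) + 3·e^(−3.9086) + 1·e^(−4.1828) = 1.0000 + 1.2894 + 0.16812 + 0.060206 + 0.015256 = 2.5330.
⟨E⟩ = 0.20943 eV, ⟨E²⟩ = 0.084272 eV².
C_V/k_B = (⟨E²⟩ − ⟨E⟩²)/(kT)² = (0.084272 − 0.043861)/0.034596 = 1.17.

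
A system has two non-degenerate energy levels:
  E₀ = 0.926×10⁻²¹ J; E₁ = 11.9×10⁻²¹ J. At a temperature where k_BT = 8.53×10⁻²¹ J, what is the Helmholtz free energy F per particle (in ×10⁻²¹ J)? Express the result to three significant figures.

-1.15 ×10⁻²¹ J

Eᵢ/kT = 0.10856, 1.3951.
Z = Σ e^(−Eᵢ/kT) = e^(−0.10856) + e^(−1.3951) = 0.89713 + 0.24781 = 1.1449.
F = −kT ln Z = −8.53 × ln(1.1449) = −8.53 × 0.13532 = -1.15 ×10⁻²¹ J.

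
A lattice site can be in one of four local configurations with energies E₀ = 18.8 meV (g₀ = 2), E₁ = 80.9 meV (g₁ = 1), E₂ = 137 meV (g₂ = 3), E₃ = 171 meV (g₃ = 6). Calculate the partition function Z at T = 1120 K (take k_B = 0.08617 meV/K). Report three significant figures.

k_BT = 0.08617 × 1120 K = 96.510 meV.
Eᵢ/kT = 0.19480, 0.83826, 1.4195, 1.7718.
Z = Σ gᵢe^(−Eᵢ/kT) = 2·e^(−0.19480) + 1·e^(−0.83826) + 3·e^(−1.4195) + 6·e^(−1.7718) = 1.6460 + 0.43246 + 0.72550 + 1.0202 = 3.8242.

Z = 3.82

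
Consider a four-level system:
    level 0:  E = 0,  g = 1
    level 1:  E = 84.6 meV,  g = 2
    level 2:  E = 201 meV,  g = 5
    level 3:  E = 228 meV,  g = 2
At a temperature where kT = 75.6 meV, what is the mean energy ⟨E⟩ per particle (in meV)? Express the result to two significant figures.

Eᵢ/kT = 0, 1.119, 2.659, 3.016.
Z = Σ gᵢe^(−Eᵢ/kT) = 1·e^(−0) + 2·e^(−1.119) + 5·e^(−2.659) + 2·e^(−3.016) = 1.000 + 0.6532 + 0.3501 + 0.09799 = 2.101.
⟨E⟩ = Σ Eᵢ gᵢe^(−Eᵢ/kT) / Z = (0·1.000 + 84.6·0.6532 + 201·0.3501 + 228·0.09799) / 2.101 = 70 meV.

70 meV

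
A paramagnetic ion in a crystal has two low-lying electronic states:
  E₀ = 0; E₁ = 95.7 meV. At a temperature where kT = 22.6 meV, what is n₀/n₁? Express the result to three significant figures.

n₀/n₁ = exp[−(E₀−E₁)/kT] = exp(−(-95.7 meV)/(22.6 meV)) = exp(4.2345) = 69.0.

69.0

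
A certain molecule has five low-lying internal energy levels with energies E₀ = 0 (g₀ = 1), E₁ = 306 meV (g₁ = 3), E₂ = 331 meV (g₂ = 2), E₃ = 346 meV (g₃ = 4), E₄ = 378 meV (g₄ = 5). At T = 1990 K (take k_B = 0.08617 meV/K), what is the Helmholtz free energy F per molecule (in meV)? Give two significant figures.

-180 meV

k_BT = 0.08617 × 1990 K = 171.5 meV.
Eᵢ/kT = 0, 1.784, 1.930, 2.017, 2.204.
Z = Σ gᵢe^(−Eᵢ/kT) = 1·e^(−0) + 3·e^(−1.784) + 2·e^(−1.930) + 4·e^(−2.017) + 5·e^(−2.204) = 1.000 + 0.5039 + 0.2903 + 0.5322 + 0.5518 = 2.878.
F = −kT ln Z = −171.5 × ln(2.878) = −171.5 × 1.057 = -180 meV.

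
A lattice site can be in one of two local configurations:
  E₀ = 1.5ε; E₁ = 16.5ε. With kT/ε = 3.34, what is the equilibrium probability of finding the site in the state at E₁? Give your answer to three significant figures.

Eᵢ/kT = 0.44910, 4.9401.
Z = Σ e^(−Eᵢ/kT) = e^(−0.44910) + e^(−4.9401) = 0.63820 + 0.0071539 = 0.64535.
P₁ = e^(−E₁/kT) / Z = 0.0071539/0.64535 = 0.0111.

0.0111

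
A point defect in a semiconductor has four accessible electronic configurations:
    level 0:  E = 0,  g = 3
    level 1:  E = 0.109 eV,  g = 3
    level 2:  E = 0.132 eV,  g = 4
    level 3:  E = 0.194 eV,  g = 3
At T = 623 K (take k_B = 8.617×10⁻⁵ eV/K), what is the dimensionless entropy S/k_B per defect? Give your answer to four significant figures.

1.846

k_BT = 8.617×10⁻⁵ × 623 K = 0.0536839 eV.
Eᵢ/kT = 0, 2.03040, 2.45884, 3.61375.
Z = Σ gᵢe^(−Eᵢ/kT) = 3·e^(−0) + 3·e^(−2.03040) + 4·e^(−2.45884) + 3·e^(−3.61375) = 3.00000 + 0.393849 + 0.342136 + 0.0808518 = 3.81684.
⟨E⟩ = Σ EᵢPᵢ = 0.0271892 eV.
S/k_B = ln Z + ⟨E⟩/kT = ln(3.81684) + 0.0271892/0.0536839 = 1.33942 + 0.506468 = 1.846.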